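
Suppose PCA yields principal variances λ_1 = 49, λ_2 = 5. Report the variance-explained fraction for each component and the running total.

Step 1 — total variance = trace(Sigma) = Σ λ_i = 49 + 5 = 54.

Step 2 — fraction explained by component i = λ_i / Σ λ:
  PC1: 49/54 = 0.9074
  PC2: 5/54 = 0.0926

Step 3 — cumulative fraction after k components = (λ_1 + ... + λ_k) / Σ λ:
  k = 1: 49/54 = 0.9074
  k = 2: (49 + 5)/54 = 54/54 = 1

Summary (fraction, with percent):

explained: PC1 0.9074 (90.74%), PC2 0.0926 (9.26%);  cumulative: 0.9074, 1


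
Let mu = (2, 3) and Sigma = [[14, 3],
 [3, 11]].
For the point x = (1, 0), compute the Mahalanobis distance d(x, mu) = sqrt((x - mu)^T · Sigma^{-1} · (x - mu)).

Step 1 — centre the observation: (x - mu) = (-1, -3).

Step 2 — invert Sigma. det(Sigma) = 14·11 - (3)² = 145.
  Sigma^{-1} = (1/det) · [[d, -b], [-b, a]] = [[0.0759, -0.0207],
 [-0.0207, 0.0966]].

Step 3 — form the quadratic (x - mu)^T · Sigma^{-1} · (x - mu):
  Sigma^{-1} · (x - mu) = (-0.0138, -0.269).
  (x - mu)^T · [Sigma^{-1} · (x - mu)] = (-1)·(-0.0138) + (-3)·(-0.269) = 0.8207.

Step 4 — take square root: d = √(0.8207) ≈ 0.9059.

d(x, mu) = √(0.8207) ≈ 0.9059


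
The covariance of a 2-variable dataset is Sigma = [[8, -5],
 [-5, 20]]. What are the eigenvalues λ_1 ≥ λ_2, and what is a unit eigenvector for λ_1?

Step 1 — characteristic polynomial of 2×2 Sigma:
  det(Sigma - λI) = λ² - trace · λ + det = 0.
  trace = 8 + 20 = 28, det = 8·20 - (-5)² = 135.
Step 2 — discriminant:
  Δ = trace² - 4·det = 784 - 540 = 244.
Step 3 — eigenvalues:
  λ = (trace ± √Δ)/2 = (28 ± 15.6205)/2,
  λ_1 = 21.8102,  λ_2 = 6.1898.

Step 4 — unit eigenvector for λ_1: solve (Sigma - λ_1 I)v = 0. First row:
  (8 - 21.8102)·v_x + (-5)·v_y = 0, i.e. (-13.8102)·v_x + (-5)·v_y = 0,
  so v ∝ (b, λ_1 - a) = (-5, 13.8102); multiply by -1 so the first entry is positive: u = (5, -13.8102).
  ||u|| = √((5)² + (-13.8102)²) = √(215.723) ≈ 14.6875,
  v_1 = u/||u|| ≈ (0.3404, -0.9403) (||v_1|| = 1).

λ_1 = 21.8102,  λ_2 = 6.1898;  v_1 ≈ (0.3404, -0.9403)


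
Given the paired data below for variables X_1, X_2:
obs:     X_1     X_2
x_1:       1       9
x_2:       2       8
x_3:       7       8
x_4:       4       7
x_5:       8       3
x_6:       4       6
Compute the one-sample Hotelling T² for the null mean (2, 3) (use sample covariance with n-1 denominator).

Step 1 — sample mean vector:
  mean(X_1) = (1 + 2 + 7 + 4 + 8 + 4) / 6 = 26/6 = 4.3333
  mean(X_2) = (9 + 8 + 8 + 7 + 3 + 6) / 6 = 41/6 = 6.8333
  x̄ = (4.3333, 6.8333),  deviation x̄ - mu_0 = (4.3333, 6.8333) - (2, 3) = (2.3333, 3.8333).

Step 2 — sample covariance matrix, S[i,j] = (1/(n-1)) · Σ_k (x_{k,i} - mean_i) · (x_{k,j} - mean_j), divisor n-1 = 5:
  S[X_1,X_1] = ((-3.3333)·(-3.3333) + (-2.3333)·(-2.3333) + (2.6667)·(2.6667) + (-0.3333)·(-0.3333) + (3.6667)·(3.6667) + (-0.3333)·(-0.3333)) / 5 = 37.3333/5 = 7.4667
  S[X_1,X_2] = ((-3.3333)·(2.1667) + (-2.3333)·(1.1667) + (2.6667)·(1.1667) + (-0.3333)·(0.1667) + (3.6667)·(-3.8333) + (-0.3333)·(-0.8333)) / 5 = -20.6667/5 = -4.1333
  S[X_2,X_2] = ((2.1667)·(2.1667) + (1.1667)·(1.1667) + (1.1667)·(1.1667) + (0.1667)·(0.1667) + (-3.8333)·(-3.8333) + (-0.8333)·(-0.8333)) / 5 = 22.8333/5 = 4.5667
  S = [[7.4667, -4.1333],
 [-4.1333, 4.5667]].

Step 3 — invert S. det(S) = 7.4667·4.5667 - (-4.1333)² = 17.0133.
  S^{-1} = (1/det) · [[d, -b], [-b, a]] = [[0.2684, 0.2429],
 [0.2429, 0.4389]].

Step 4 — quadratic form (x̄ - mu_0)^T · S^{-1} · (x̄ - mu_0):
  S^{-1} · (x̄ - mu_0) = (1.5576, 2.2492),
  (x̄ - mu_0)^T · [...] = (2.3333)·(1.5576) + (3.8333)·(2.2492) = 12.2564.

Step 5 — scale by n: T² = 6 · 12.2564 = 73.5384.

T² ≈ 73.5384


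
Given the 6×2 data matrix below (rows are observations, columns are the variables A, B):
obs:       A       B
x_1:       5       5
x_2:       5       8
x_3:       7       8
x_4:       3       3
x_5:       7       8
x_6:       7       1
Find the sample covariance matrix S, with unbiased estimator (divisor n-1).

Step 1 — column means:
  mean(A) = (5 + 5 + 7 + 3 + 7 + 7) / 6 = 34/6 = 5.6667
  mean(B) = (5 + 8 + 8 + 3 + 8 + 1) / 6 = 33/6 = 5.5

Step 2 — sample covariance S[i,j] = (1/(n-1)) · Σ_k (x_{k,i} - mean_i) · (x_{k,j} - mean_j), with n-1 = 5.
  S[A,A] = ((-0.6667)·(-0.6667) + (-0.6667)·(-0.6667) + (1.3333)·(1.3333) + (-2.6667)·(-2.6667) + (1.3333)·(1.3333) + (1.3333)·(1.3333)) / 5 = 13.3333/5 = 2.6667
  S[A,B] = ((-0.6667)·(-0.5) + (-0.6667)·(2.5) + (1.3333)·(2.5) + (-2.6667)·(-2.5) + (1.3333)·(2.5) + (1.3333)·(-4.5)) / 5 = 6/5 = 1.2
  S[B,B] = ((-0.5)·(-0.5) + (2.5)·(2.5) + (2.5)·(2.5) + (-2.5)·(-2.5) + (2.5)·(2.5) + (-4.5)·(-4.5)) / 5 = 45.5/5 = 9.1

S is symmetric (S[j,i] = S[i,j]). Assembling:

S = [[2.6667, 1.2],
 [1.2, 9.1]]


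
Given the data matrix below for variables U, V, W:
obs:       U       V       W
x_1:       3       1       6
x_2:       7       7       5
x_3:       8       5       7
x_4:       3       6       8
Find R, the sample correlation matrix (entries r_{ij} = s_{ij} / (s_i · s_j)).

Step 1 — column means:
  mean(U) = (3 + 7 + 8 + 3) / 4 = 21/4 = 5.25
  mean(V) = (1 + 7 + 5 + 6) / 4 = 19/4 = 4.75
  mean(W) = (6 + 5 + 7 + 8) / 4 = 26/4 = 6.5

Step 2 — sample variances and covariances s[i,j] = (1/(n-1)) · Σ_k (x_{k,i} - mean_i) · (x_{k,j} - mean_j), with n-1 = 3:
  s[U,U] = ((-2.25)·(-2.25) + (1.75)·(1.75) + (2.75)·(2.75) + (-2.25)·(-2.25)) / 3 = 20.75/3 = 6.9167
  s[U,V] = ((-2.25)·(-3.75) + (1.75)·(2.25) + (2.75)·(0.25) + (-2.25)·(1.25)) / 3 = 10.25/3 = 3.4167
  s[U,W] = ((-2.25)·(-0.5) + (1.75)·(-1.5) + (2.75)·(0.5) + (-2.25)·(1.5)) / 3 = -3.5/3 = -1.1667
  s[V,V] = ((-3.75)·(-3.75) + (2.25)·(2.25) + (0.25)·(0.25) + (1.25)·(1.25)) / 3 = 20.75/3 = 6.9167
  s[V,W] = ((-3.75)·(-0.5) + (2.25)·(-1.5) + (0.25)·(0.5) + (1.25)·(1.5)) / 3 = 0.5/3 = 0.1667
  s[W,W] = ((-0.5)·(-0.5) + (-1.5)·(-1.5) + (0.5)·(0.5) + (1.5)·(1.5)) / 3 = 5/3 = 1.6667
  Sample standard deviations s_i = √(s[i,i]):
  s(U) = √(6.9167) = 2.63
  s(V) = √(6.9167) = 2.63
  s(W) = √(1.6667) = 1.291

Step 3 — r_{ij} = s_{ij} / (s_i · s_j):
  r[U,U] = 1 (diagonal).
  r[U,V] = 3.4167 / (2.63 · 2.63) = 3.4167 / 6.9167 = 0.494
  r[U,W] = -1.1667 / (2.63 · 1.291) = -1.1667 / 3.3953 = -0.3436
  r[V,V] = 1 (diagonal).
  r[V,W] = 0.1667 / (2.63 · 1.291) = 0.1667 / 3.3953 = 0.0491
  r[W,W] = 1 (diagonal).

R is symmetric with unit diagonal. Assembling:

R = [[1, 0.494, -0.3436],
 [0.494, 1, 0.0491],
 [-0.3436, 0.0491, 1]]


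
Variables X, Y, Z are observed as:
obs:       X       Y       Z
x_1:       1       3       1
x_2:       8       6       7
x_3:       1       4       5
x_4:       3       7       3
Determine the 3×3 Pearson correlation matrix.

Step 1 — column means:
  mean(X) = (1 + 8 + 1 + 3) / 4 = 13/4 = 3.25
  mean(Y) = (3 + 6 + 4 + 7) / 4 = 20/4 = 5
  mean(Z) = (1 + 7 + 5 + 3) / 4 = 16/4 = 4

Step 2 — sample variances and covariances s[i,j] = (1/(n-1)) · Σ_k (x_{k,i} - mean_i) · (x_{k,j} - mean_j), with n-1 = 3:
  s[X,X] = ((-2.25)·(-2.25) + (4.75)·(4.75) + (-2.25)·(-2.25) + (-0.25)·(-0.25)) / 3 = 32.75/3 = 10.9167
  s[X,Y] = ((-2.25)·(-2) + (4.75)·(1) + (-2.25)·(-1) + (-0.25)·(2)) / 3 = 11/3 = 3.6667
  s[X,Z] = ((-2.25)·(-3) + (4.75)·(3) + (-2.25)·(1) + (-0.25)·(-1)) / 3 = 19/3 = 6.3333
  s[Y,Y] = ((-2)·(-2) + (1)·(1) + (-1)·(-1) + (2)·(2)) / 3 = 10/3 = 3.3333
  s[Y,Z] = ((-2)·(-3) + (1)·(3) + (-1)·(1) + (2)·(-1)) / 3 = 6/3 = 2
  s[Z,Z] = ((-3)·(-3) + (3)·(3) + (1)·(1) + (-1)·(-1)) / 3 = 20/3 = 6.6667
  Sample standard deviations s_i = √(s[i,i]):
  s(X) = √(10.9167) = 3.304
  s(Y) = √(3.3333) = 1.8257
  s(Z) = √(6.6667) = 2.582

Step 3 — r_{ij} = s_{ij} / (s_i · s_j):
  r[X,X] = 1 (diagonal).
  r[X,Y] = 3.6667 / (3.304 · 1.8257) = 3.6667 / 6.0323 = 0.6078
  r[X,Z] = 6.3333 / (3.304 · 2.582) = 6.3333 / 8.531 = 0.7424
  r[Y,Y] = 1 (diagonal).
  r[Y,Z] = 2 / (1.8257 · 2.582) = 2 / 4.714 = 0.4243
  r[Z,Z] = 1 (diagonal).

R is symmetric with unit diagonal. Assembling:

R = [[1, 0.6078, 0.7424],
 [0.6078, 1, 0.4243],
 [0.7424, 0.4243, 1]]


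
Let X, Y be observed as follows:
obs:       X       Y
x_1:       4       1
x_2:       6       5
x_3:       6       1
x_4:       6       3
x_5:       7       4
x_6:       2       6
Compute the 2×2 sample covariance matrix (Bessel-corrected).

Step 1 — column means:
  mean(X) = (4 + 6 + 6 + 6 + 7 + 2) / 6 = 31/6 = 5.1667
  mean(Y) = (1 + 5 + 1 + 3 + 4 + 6) / 6 = 20/6 = 3.3333

Step 2 — sample covariance S[i,j] = (1/(n-1)) · Σ_k (x_{k,i} - mean_i) · (x_{k,j} - mean_j), with n-1 = 5.
  S[X,X] = ((-1.1667)·(-1.1667) + (0.8333)·(0.8333) + (0.8333)·(0.8333) + (0.8333)·(0.8333) + (1.8333)·(1.8333) + (-3.1667)·(-3.1667)) / 5 = 16.8333/5 = 3.3667
  S[X,Y] = ((-1.1667)·(-2.3333) + (0.8333)·(1.6667) + (0.8333)·(-2.3333) + (0.8333)·(-0.3333) + (1.8333)·(0.6667) + (-3.1667)·(2.6667)) / 5 = -5.3333/5 = -1.0667
  S[Y,Y] = ((-2.3333)·(-2.3333) + (1.6667)·(1.6667) + (-2.3333)·(-2.3333) + (-0.3333)·(-0.3333) + (0.6667)·(0.6667) + (2.6667)·(2.6667)) / 5 = 21.3333/5 = 4.2667

S is symmetric (S[j,i] = S[i,j]). Assembling:

S = [[3.3667, -1.0667],
 [-1.0667, 4.2667]]


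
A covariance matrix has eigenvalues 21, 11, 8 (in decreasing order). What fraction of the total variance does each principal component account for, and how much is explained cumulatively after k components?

Step 1 — total variance = trace(Sigma) = Σ λ_i = 21 + 11 + 8 = 40.

Step 2 — fraction explained by component i = λ_i / Σ λ:
  PC1: 21/40 = 0.525
  PC2: 11/40 = 0.275
  PC3: 8/40 = 0.2

Step 3 — cumulative fraction after k components = (λ_1 + ... + λ_k) / Σ λ:
  k = 1: 21/40 = 0.525
  k = 2: (21 + 11)/40 = 32/40 = 0.8
  k = 3: (21 + 11 + 8)/40 = 40/40 = 1

Summary (fraction, with percent):

explained: PC1 0.525 (52.5%), PC2 0.275 (27.5%), PC3 0.2 (20%);  cumulative: 0.525, 0.8, 1


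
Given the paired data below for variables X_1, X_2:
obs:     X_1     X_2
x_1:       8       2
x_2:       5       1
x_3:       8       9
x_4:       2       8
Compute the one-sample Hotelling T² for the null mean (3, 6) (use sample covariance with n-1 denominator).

Step 1 — sample mean vector:
  mean(X_1) = (8 + 5 + 8 + 2) / 4 = 23/4 = 5.75
  mean(X_2) = (2 + 1 + 9 + 8) / 4 = 20/4 = 5
  x̄ = (5.75, 5),  deviation x̄ - mu_0 = (5.75, 5) - (3, 6) = (2.75, -1).

Step 2 — sample covariance matrix, S[i,j] = (1/(n-1)) · Σ_k (x_{k,i} - mean_i) · (x_{k,j} - mean_j), divisor n-1 = 3:
  S[X_1,X_1] = ((2.25)·(2.25) + (-0.75)·(-0.75) + (2.25)·(2.25) + (-3.75)·(-3.75)) / 3 = 24.75/3 = 8.25
  S[X_1,X_2] = ((2.25)·(-3) + (-0.75)·(-4) + (2.25)·(4) + (-3.75)·(3)) / 3 = -6/3 = -2
  S[X_2,X_2] = ((-3)·(-3) + (-4)·(-4) + (4)·(4) + (3)·(3)) / 3 = 50/3 = 16.6667
  S = [[8.25, -2],
 [-2, 16.6667]].

Step 3 — invert S. det(S) = 8.25·16.6667 - (-2)² = 133.5.
  S^{-1} = (1/det) · [[d, -b], [-b, a]] = [[0.1248, 0.015],
 [0.015, 0.0618]].

Step 4 — quadratic form (x̄ - mu_0)^T · S^{-1} · (x̄ - mu_0):
  S^{-1} · (x̄ - mu_0) = (0.3283, -0.0206),
  (x̄ - mu_0)^T · [...] = (2.75)·(0.3283) + (-1)·(-0.0206) = 0.9235.

Step 5 — scale by n: T² = 4 · 0.9235 = 3.6941.

T² ≈ 3.6941


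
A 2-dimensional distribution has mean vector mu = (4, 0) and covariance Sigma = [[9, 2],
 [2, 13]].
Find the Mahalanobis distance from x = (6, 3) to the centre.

Step 1 — centre the observation: (x - mu) = (2, 3).

Step 2 — invert Sigma. det(Sigma) = 9·13 - (2)² = 113.
  Sigma^{-1} = (1/det) · [[d, -b], [-b, a]] = [[0.115, -0.0177],
 [-0.0177, 0.0796]].

Step 3 — form the quadratic (x - mu)^T · Sigma^{-1} · (x - mu):
  Sigma^{-1} · (x - mu) = (0.177, 0.2035).
  (x - mu)^T · [Sigma^{-1} · (x - mu)] = (2)·(0.177) + (3)·(0.2035) = 0.9646.

Step 4 — take square root: d = √(0.9646) ≈ 0.9821.

d(x, mu) = √(0.9646) ≈ 0.9821


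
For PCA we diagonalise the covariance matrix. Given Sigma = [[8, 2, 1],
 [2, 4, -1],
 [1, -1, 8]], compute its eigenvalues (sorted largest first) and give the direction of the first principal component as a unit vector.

Step 1 — characteristic polynomial p(λ) = det(λI - Sigma) = λ³ - tr·λ² + c_1·λ - det, where tr = trace, c_1 = sum of the principal 2×2 minors, det = det(Sigma):
  tr = 8 + 4 + 8 = 20,
  c_1 = (8·4 - (2)²) + (8·8 - (1)²) + (4·8 - (-1)²) = 28 + 63 + 31 = 122,
  det = 8·(4·8 - (-1)²) - (2)·((2)·8 - (-1)·(1)) + (1)·((2)·(-1) - 4·(1)) = 8·(31) - (2)·(17) + (1)·(-6) = 208.
  So p(λ) = λ³ - 20λ² + 122λ - 208.
Step 2 — look for an integer root (rational root theorem: any rational root is an integer divisor of 208). Testing λ = 8:
  p(8) = 512 - 1280 + 976 - 208 = 0  ✓
  Dividing out (λ - 8): p(λ) = (λ - 8)(λ² - 12λ + 26).
Step 3 — remaining eigenvalues from the quadratic λ² - 12λ + 26 = 0:
  Δ = 12² - 4·26 = 144 - 104 = 40,  λ = (12 ± √40)/2 = (12 ± 6.3246)/2 ≈ 9.1623 or 2.8377.
  Sorted: λ_1 = 9.1623,  λ_2 = 8,  λ_3 = 2.8377  (check: sum = 20 = tr ✓).

Step 4 — unit eigenvector for λ_1 ≈ 9.1623: v spans the null space of (Sigma - λ_1 I), whose rows are
  r_1 = (-1.1623, 2, 1),  r_2 = (2, -5.1623, -1),  r_3 = (1, -1, -1.1623).
  v is orthogonal to every row, so take v ∝ r_1 × r_2 = ((2)·(-1) - (1)·(-5.1623), (1)·(2) - (-1.1623)·(-1), (-1.1623)·(-5.1623) - (2)·(2)) ≈ (3.1623, 0.8377, 2).
  Let u = (3.1623, 0.8377, 2).
  ||u|| = √((3.1623)² + (0.8377)² + (2)²) = √(14.7018) ≈ 3.8343,  v_1 = u/||u|| ≈ (0.8247, 0.2185, 0.5216) (||v_1|| = 1).

λ_1 = 9.1623,  λ_2 = 8,  λ_3 = 2.8377;  v_1 ≈ (0.8247, 0.2185, 0.5216)


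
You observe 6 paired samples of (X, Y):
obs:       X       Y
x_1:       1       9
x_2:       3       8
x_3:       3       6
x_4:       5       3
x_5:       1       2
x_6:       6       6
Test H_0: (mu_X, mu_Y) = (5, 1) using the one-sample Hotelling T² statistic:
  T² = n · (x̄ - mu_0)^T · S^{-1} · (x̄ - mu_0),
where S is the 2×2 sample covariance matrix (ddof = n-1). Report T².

Step 1 — sample mean vector:
  mean(X) = (1 + 3 + 3 + 5 + 1 + 6) / 6 = 19/6 = 3.1667
  mean(Y) = (9 + 8 + 6 + 3 + 2 + 6) / 6 = 34/6 = 5.6667
  x̄ = (3.1667, 5.6667),  deviation x̄ - mu_0 = (3.1667, 5.6667) - (5, 1) = (-1.8333, 4.6667).

Step 2 — sample covariance matrix, S[i,j] = (1/(n-1)) · Σ_k (x_{k,i} - mean_i) · (x_{k,j} - mean_j), divisor n-1 = 5:
  S[X,X] = ((-2.1667)·(-2.1667) + (-0.1667)·(-0.1667) + (-0.1667)·(-0.1667) + (1.8333)·(1.8333) + (-2.1667)·(-2.1667) + (2.8333)·(2.8333)) / 5 = 20.8333/5 = 4.1667
  S[X,Y] = ((-2.1667)·(3.3333) + (-0.1667)·(2.3333) + (-0.1667)·(0.3333) + (1.8333)·(-2.6667) + (-2.1667)·(-3.6667) + (2.8333)·(0.3333)) / 5 = -3.6667/5 = -0.7333
  S[Y,Y] = ((3.3333)·(3.3333) + (2.3333)·(2.3333) + (0.3333)·(0.3333) + (-2.6667)·(-2.6667) + (-3.6667)·(-3.6667) + (0.3333)·(0.3333)) / 5 = 37.3333/5 = 7.4667
  S = [[4.1667, -0.7333],
 [-0.7333, 7.4667]].

Step 3 — invert S. det(S) = 4.1667·7.4667 - (-0.7333)² = 30.5733.
  S^{-1} = (1/det) · [[d, -b], [-b, a]] = [[0.2442, 0.024],
 [0.024, 0.1363]].

Step 4 — quadratic form (x̄ - mu_0)^T · S^{-1} · (x̄ - mu_0):
  S^{-1} · (x̄ - mu_0) = (-0.3358, 0.592),
  (x̄ - mu_0)^T · [...] = (-1.8333)·(-0.3358) + (4.6667)·(0.592) = 3.3784.

Step 5 — scale by n: T² = 6 · 3.3784 = 20.2704.

T² ≈ 20.2704


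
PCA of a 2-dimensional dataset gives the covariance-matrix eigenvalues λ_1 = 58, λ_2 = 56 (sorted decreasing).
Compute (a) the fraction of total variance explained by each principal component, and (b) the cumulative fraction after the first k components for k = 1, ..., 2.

Step 1 — total variance = trace(Sigma) = Σ λ_i = 58 + 56 = 114.

Step 2 — fraction explained by component i = λ_i / Σ λ:
  PC1: 58/114 = 0.5088
  PC2: 56/114 = 0.4912

Step 3 — cumulative fraction after k components = (λ_1 + ... + λ_k) / Σ λ:
  k = 1: 58/114 = 0.5088
  k = 2: (58 + 56)/114 = 114/114 = 1

Summary (fraction, with percent):

explained: PC1 0.5088 (50.88%), PC2 0.4912 (49.12%);  cumulative: 0.5088, 1


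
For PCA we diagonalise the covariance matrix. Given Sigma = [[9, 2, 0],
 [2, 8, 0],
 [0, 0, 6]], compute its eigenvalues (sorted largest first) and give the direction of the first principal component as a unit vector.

Step 1 — characteristic polynomial p(λ) = det(λI - Sigma) = λ³ - tr·λ² + c_1·λ - det, where tr = trace, c_1 = sum of the principal 2×2 minors, det = det(Sigma):
  tr = 9 + 8 + 6 = 23,
  c_1 = (9·8 - (2)²) + (9·6 - (0)²) + (8·6 - (0)²) = 68 + 54 + 48 = 170,
  det = 9·(8·6 - (0)²) - (2)·((2)·6 - (0)·(0)) + (0)·((2)·(0) - 8·(0)) = 9·(48) - (2)·(12) + (0)·(0) = 408.
  So p(λ) = λ³ - 23λ² + 170λ - 408.
Step 2 — look for an integer root (rational root theorem: any rational root is an integer divisor of 408). Testing λ = 6:
  p(6) = 216 - 828 + 1020 - 408 = 0  ✓
  Dividing out (λ - 6): p(λ) = (λ - 6)(λ² - 17λ + 68).
Step 3 — remaining eigenvalues from the quadratic λ² - 17λ + 68 = 0:
  Δ = 17² - 4·68 = 289 - 272 = 17,  λ = (17 ± √17)/2 = (17 ± 4.1231)/2 ≈ 10.5616 or 6.4384.
  Sorted: λ_1 = 10.5616,  λ_2 = 6.4384,  λ_3 = 6  (check: sum = 23 = tr ✓).

Step 4 — unit eigenvector for λ_1 ≈ 10.5616: v spans the null space of (Sigma - λ_1 I), whose rows are
  r_1 = (-1.5616, 2, 0),  r_2 = (2, -2.5616, 0),  r_3 = (0, 0, -4.5616).
  v is orthogonal to every row, so take v ∝ r_1 × r_3 = ((2)·(-4.5616) - (0)·(0), (0)·(0) - (-1.5616)·(-4.5616), (-1.5616)·(0) - (2)·(0)) ≈ (-9.1231, -7.1231, 0).
  Rescale (multiply by -1 so the first nonzero entry is positive): u = (9.1231, 7.1231, 0).
  ||u|| = √((9.1231)² + (7.1231)² + (0)²) = √(133.9697) ≈ 11.5745,  v_1 = u/||u|| ≈ (0.7882, 0.6154, 0) (||v_1|| = 1).

λ_1 = 10.5616,  λ_2 = 6.4384,  λ_3 = 6;  v_1 ≈ (0.7882, 0.6154, 0)


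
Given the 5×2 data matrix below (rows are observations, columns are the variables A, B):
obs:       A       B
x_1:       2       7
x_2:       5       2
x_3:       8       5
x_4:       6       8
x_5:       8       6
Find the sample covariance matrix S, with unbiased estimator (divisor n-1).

Step 1 — column means:
  mean(A) = (2 + 5 + 8 + 6 + 8) / 5 = 29/5 = 5.8
  mean(B) = (7 + 2 + 5 + 8 + 6) / 5 = 28/5 = 5.6

Step 2 — sample covariance S[i,j] = (1/(n-1)) · Σ_k (x_{k,i} - mean_i) · (x_{k,j} - mean_j), with n-1 = 4.
  S[A,A] = ((-3.8)·(-3.8) + (-0.8)·(-0.8) + (2.2)·(2.2) + (0.2)·(0.2) + (2.2)·(2.2)) / 4 = 24.8/4 = 6.2
  S[A,B] = ((-3.8)·(1.4) + (-0.8)·(-3.6) + (2.2)·(-0.6) + (0.2)·(2.4) + (2.2)·(0.4)) / 4 = -2.4/4 = -0.6
  S[B,B] = ((1.4)·(1.4) + (-3.6)·(-3.6) + (-0.6)·(-0.6) + (2.4)·(2.4) + (0.4)·(0.4)) / 4 = 21.2/4 = 5.3

S is symmetric (S[j,i] = S[i,j]). Assembling:

S = [[6.2, -0.6],
 [-0.6, 5.3]]


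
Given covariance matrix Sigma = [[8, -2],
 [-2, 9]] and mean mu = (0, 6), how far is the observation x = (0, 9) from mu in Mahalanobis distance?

Step 1 — centre the observation: (x - mu) = (0, 3).

Step 2 — invert Sigma. det(Sigma) = 8·9 - (-2)² = 68.
  Sigma^{-1} = (1/det) · [[d, -b], [-b, a]] = [[0.1324, 0.0294],
 [0.0294, 0.1176]].

Step 3 — form the quadratic (x - mu)^T · Sigma^{-1} · (x - mu):
  Sigma^{-1} · (x - mu) = (0.0882, 0.3529).
  (x - mu)^T · [Sigma^{-1} · (x - mu)] = (0)·(0.0882) + (3)·(0.3529) = 1.0588.

Step 4 — take square root: d = √(1.0588) ≈ 1.029.

d(x, mu) = √(1.0588) ≈ 1.029


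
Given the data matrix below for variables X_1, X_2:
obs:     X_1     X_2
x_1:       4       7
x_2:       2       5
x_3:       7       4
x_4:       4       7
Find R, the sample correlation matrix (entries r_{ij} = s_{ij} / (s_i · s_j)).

Step 1 — column means:
  mean(X_1) = (4 + 2 + 7 + 4) / 4 = 17/4 = 4.25
  mean(X_2) = (7 + 5 + 4 + 7) / 4 = 23/4 = 5.75

Step 2 — sample variances and covariances s[i,j] = (1/(n-1)) · Σ_k (x_{k,i} - mean_i) · (x_{k,j} - mean_j), with n-1 = 3:
  s[X_1,X_1] = ((-0.25)·(-0.25) + (-2.25)·(-2.25) + (2.75)·(2.75) + (-0.25)·(-0.25)) / 3 = 12.75/3 = 4.25
  s[X_1,X_2] = ((-0.25)·(1.25) + (-2.25)·(-0.75) + (2.75)·(-1.75) + (-0.25)·(1.25)) / 3 = -3.75/3 = -1.25
  s[X_2,X_2] = ((1.25)·(1.25) + (-0.75)·(-0.75) + (-1.75)·(-1.75) + (1.25)·(1.25)) / 3 = 6.75/3 = 2.25
  Sample standard deviations s_i = √(s[i,i]):
  s(X_1) = √(4.25) = 2.0616
  s(X_2) = √(2.25) = 1.5

Step 3 — r_{ij} = s_{ij} / (s_i · s_j):
  r[X_1,X_1] = 1 (diagonal).
  r[X_1,X_2] = -1.25 / (2.0616 · 1.5) = -1.25 / 3.0923 = -0.4042
  r[X_2,X_2] = 1 (diagonal).

R is symmetric with unit diagonal. Assembling:

R = [[1, -0.4042],
 [-0.4042, 1]]


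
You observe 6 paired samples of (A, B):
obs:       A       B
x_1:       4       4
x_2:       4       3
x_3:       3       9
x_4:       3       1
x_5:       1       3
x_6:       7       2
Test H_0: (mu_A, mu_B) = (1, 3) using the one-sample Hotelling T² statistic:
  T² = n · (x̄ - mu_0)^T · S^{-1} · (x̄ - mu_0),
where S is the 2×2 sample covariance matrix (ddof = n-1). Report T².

Step 1 — sample mean vector:
  mean(A) = (4 + 4 + 3 + 3 + 1 + 7) / 6 = 22/6 = 3.6667
  mean(B) = (4 + 3 + 9 + 1 + 3 + 2) / 6 = 22/6 = 3.6667
  x̄ = (3.6667, 3.6667),  deviation x̄ - mu_0 = (3.6667, 3.6667) - (1, 3) = (2.6667, 0.6667).

Step 2 — sample covariance matrix, S[i,j] = (1/(n-1)) · Σ_k (x_{k,i} - mean_i) · (x_{k,j} - mean_j), divisor n-1 = 5:
  S[A,A] = ((0.3333)·(0.3333) + (0.3333)·(0.3333) + (-0.6667)·(-0.6667) + (-0.6667)·(-0.6667) + (-2.6667)·(-2.6667) + (3.3333)·(3.3333)) / 5 = 19.3333/5 = 3.8667
  S[A,B] = ((0.3333)·(0.3333) + (0.3333)·(-0.6667) + (-0.6667)·(5.3333) + (-0.6667)·(-2.6667) + (-2.6667)·(-0.6667) + (3.3333)·(-1.6667)) / 5 = -5.6667/5 = -1.1333
  S[B,B] = ((0.3333)·(0.3333) + (-0.6667)·(-0.6667) + (5.3333)·(5.3333) + (-2.6667)·(-2.6667) + (-0.6667)·(-0.6667) + (-1.6667)·(-1.6667)) / 5 = 39.3333/5 = 7.8667
  S = [[3.8667, -1.1333],
 [-1.1333, 7.8667]].

Step 3 — invert S. det(S) = 3.8667·7.8667 - (-1.1333)² = 29.1333.
  S^{-1} = (1/det) · [[d, -b], [-b, a]] = [[0.27, 0.0389],
 [0.0389, 0.1327]].

Step 4 — quadratic form (x̄ - mu_0)^T · S^{-1} · (x̄ - mu_0):
  S^{-1} · (x̄ - mu_0) = (0.746, 0.1922),
  (x̄ - mu_0)^T · [...] = (2.6667)·(0.746) + (0.6667)·(0.1922) = 2.1175.

Step 5 — scale by n: T² = 6 · 2.1175 = 12.7048.

T² ≈ 12.7048


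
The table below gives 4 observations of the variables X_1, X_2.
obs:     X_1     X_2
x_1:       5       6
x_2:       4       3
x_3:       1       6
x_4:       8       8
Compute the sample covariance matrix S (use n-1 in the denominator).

Step 1 — column means:
  mean(X_1) = (5 + 4 + 1 + 8) / 4 = 18/4 = 4.5
  mean(X_2) = (6 + 3 + 6 + 8) / 4 = 23/4 = 5.75

Step 2 — sample covariance S[i,j] = (1/(n-1)) · Σ_k (x_{k,i} - mean_i) · (x_{k,j} - mean_j), with n-1 = 3.
  S[X_1,X_1] = ((0.5)·(0.5) + (-0.5)·(-0.5) + (-3.5)·(-3.5) + (3.5)·(3.5)) / 3 = 25/3 = 8.3333
  S[X_1,X_2] = ((0.5)·(0.25) + (-0.5)·(-2.75) + (-3.5)·(0.25) + (3.5)·(2.25)) / 3 = 8.5/3 = 2.8333
  S[X_2,X_2] = ((0.25)·(0.25) + (-2.75)·(-2.75) + (0.25)·(0.25) + (2.25)·(2.25)) / 3 = 12.75/3 = 4.25

S is symmetric (S[j,i] = S[i,j]). Assembling:

S = [[8.3333, 2.8333],
 [2.8333, 4.25]]


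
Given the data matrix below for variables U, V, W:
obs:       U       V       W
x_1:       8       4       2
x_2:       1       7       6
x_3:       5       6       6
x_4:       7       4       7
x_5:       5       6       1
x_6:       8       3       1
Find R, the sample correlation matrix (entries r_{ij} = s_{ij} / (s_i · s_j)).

Step 1 — column means:
  mean(U) = (8 + 1 + 5 + 7 + 5 + 8) / 6 = 34/6 = 5.6667
  mean(V) = (4 + 7 + 6 + 4 + 6 + 3) / 6 = 30/6 = 5
  mean(W) = (2 + 6 + 6 + 7 + 1 + 1) / 6 = 23/6 = 3.8333

Step 2 — sample variances and covariances s[i,j] = (1/(n-1)) · Σ_k (x_{k,i} - mean_i) · (x_{k,j} - mean_j), with n-1 = 5:
  s[U,U] = ((2.3333)·(2.3333) + (-4.6667)·(-4.6667) + (-0.6667)·(-0.6667) + (1.3333)·(1.3333) + (-0.6667)·(-0.6667) + (2.3333)·(2.3333)) / 5 = 35.3333/5 = 7.0667
  s[U,V] = ((2.3333)·(-1) + (-4.6667)·(2) + (-0.6667)·(1) + (1.3333)·(-1) + (-0.6667)·(1) + (2.3333)·(-2)) / 5 = -19/5 = -3.8
  s[U,W] = ((2.3333)·(-1.8333) + (-4.6667)·(2.1667) + (-0.6667)·(2.1667) + (1.3333)·(3.1667) + (-0.6667)·(-2.8333) + (2.3333)·(-2.8333)) / 5 = -16.3333/5 = -3.2667
  s[V,V] = ((-1)·(-1) + (2)·(2) + (1)·(1) + (-1)·(-1) + (1)·(1) + (-2)·(-2)) / 5 = 12/5 = 2.4
  s[V,W] = ((-1)·(-1.8333) + (2)·(2.1667) + (1)·(2.1667) + (-1)·(3.1667) + (1)·(-2.8333) + (-2)·(-2.8333)) / 5 = 8/5 = 1.6
  s[W,W] = ((-1.8333)·(-1.8333) + (2.1667)·(2.1667) + (2.1667)·(2.1667) + (3.1667)·(3.1667) + (-2.8333)·(-2.8333) + (-2.8333)·(-2.8333)) / 5 = 38.8333/5 = 7.7667
  Sample standard deviations s_i = √(s[i,i]):
  s(U) = √(7.0667) = 2.6583
  s(V) = √(2.4) = 1.5492
  s(W) = √(7.7667) = 2.7869

Step 3 — r_{ij} = s_{ij} / (s_i · s_j):
  r[U,U] = 1 (diagonal).
  r[U,V] = -3.8 / (2.6583 · 1.5492) = -3.8 / 4.1183 = -0.9227
  r[U,W] = -3.2667 / (2.6583 · 2.7869) = -3.2667 / 7.4084 = -0.4409
  r[V,V] = 1 (diagonal).
  r[V,W] = 1.6 / (1.5492 · 2.7869) = 1.6 / 4.3174 = 0.3706
  r[W,W] = 1 (diagonal).

R is symmetric with unit diagonal. Assembling:

R = [[1, -0.9227, -0.4409],
 [-0.9227, 1, 0.3706],
 [-0.4409, 0.3706, 1]]


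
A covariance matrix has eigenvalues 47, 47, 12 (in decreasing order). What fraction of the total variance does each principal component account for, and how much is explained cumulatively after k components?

Step 1 — total variance = trace(Sigma) = Σ λ_i = 47 + 47 + 12 = 106.

Step 2 — fraction explained by component i = λ_i / Σ λ:
  PC1: 47/106 = 0.4434
  PC2: 47/106 = 0.4434
  PC3: 12/106 = 0.1132

Step 3 — cumulative fraction after k components = (λ_1 + ... + λ_k) / Σ λ:
  k = 1: 47/106 = 0.4434
  k = 2: (47 + 47)/106 = 94/106 = 0.8868
  k = 3: (47 + 47 + 12)/106 = 106/106 = 1

Summary (fraction, with percent):

explained: PC1 0.4434 (44.34%), PC2 0.4434 (44.34%), PC3 0.1132 (11.32%);  cumulative: 0.4434, 0.8868, 1


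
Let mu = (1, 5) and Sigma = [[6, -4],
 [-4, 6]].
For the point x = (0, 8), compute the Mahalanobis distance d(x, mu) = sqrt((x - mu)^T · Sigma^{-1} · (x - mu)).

Step 1 — centre the observation: (x - mu) = (-1, 3).

Step 2 — invert Sigma. det(Sigma) = 6·6 - (-4)² = 20.
  Sigma^{-1} = (1/det) · [[d, -b], [-b, a]] = [[0.3, 0.2],
 [0.2, 0.3]].

Step 3 — form the quadratic (x - mu)^T · Sigma^{-1} · (x - mu):
  Sigma^{-1} · (x - mu) = (0.3, 0.7).
  (x - mu)^T · [Sigma^{-1} · (x - mu)] = (-1)·(0.3) + (3)·(0.7) = 1.8.

Step 4 — take square root: d = √(1.8) ≈ 1.3416.

d(x, mu) = √(1.8) ≈ 1.3416


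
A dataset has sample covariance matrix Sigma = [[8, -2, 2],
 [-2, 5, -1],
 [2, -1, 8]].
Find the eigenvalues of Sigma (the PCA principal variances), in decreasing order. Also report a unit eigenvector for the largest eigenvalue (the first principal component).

Step 1 — characteristic polynomial p(λ) = det(λI - Sigma) = λ³ - tr·λ² + c_1·λ - det, where tr = trace, c_1 = sum of the principal 2×2 minors, det = det(Sigma):
  tr = 8 + 5 + 8 = 21,
  c_1 = (8·5 - (-2)²) + (8·8 - (2)²) + (5·8 - (-1)²) = 36 + 60 + 39 = 135,
  det = 8·(5·8 - (-1)²) - (-2)·((-2)·8 - (-1)·(2)) + (2)·((-2)·(-1) - 5·(2)) = 8·(39) - (-2)·(-14) + (2)·(-8) = 268.
  So p(λ) = λ³ - 21λ² + 135λ - 268.
Step 2 — look for an integer root (rational root theorem: any rational root is an integer divisor of 268). Testing λ = 4:
  p(4) = 64 - 336 + 540 - 268 = 0  ✓
  Dividing out (λ - 4): p(λ) = (λ - 4)(λ² - 17λ + 67).
Step 3 — remaining eigenvalues from the quadratic λ² - 17λ + 67 = 0:
  Δ = 17² - 4·67 = 289 - 268 = 21,  λ = (17 ± √21)/2 = (17 ± 4.5826)/2 ≈ 10.7913 or 6.2087.
  Sorted: λ_1 = 10.7913,  λ_2 = 6.2087,  λ_3 = 4  (check: sum = 21 = tr ✓).

Step 4 — unit eigenvector for λ_1 ≈ 10.7913: v spans the null space of (Sigma - λ_1 I), whose rows are
  r_1 = (-2.7913, -2, 2),  r_2 = (-2, -5.7913, -1),  r_3 = (2, -1, -2.7913).
  v is orthogonal to every row, so take v ∝ r_1 × r_2 = ((-2)·(-1) - (2)·(-5.7913), (2)·(-2) - (-2.7913)·(-1), (-2.7913)·(-5.7913) - (-2)·(-2)) ≈ (13.5826, -6.7913, 12.1652).
  Let u = (13.5826, -6.7913, 12.1652).
  ||u|| = √((13.5826)² + (-6.7913)² + (12.1652)²) = √(378.5989) ≈ 19.4576,  v_1 = u/||u|| ≈ (0.6981, -0.349, 0.6252) (||v_1|| = 1).

λ_1 = 10.7913,  λ_2 = 6.2087,  λ_3 = 4;  v_1 ≈ (0.6981, -0.349, 0.6252)


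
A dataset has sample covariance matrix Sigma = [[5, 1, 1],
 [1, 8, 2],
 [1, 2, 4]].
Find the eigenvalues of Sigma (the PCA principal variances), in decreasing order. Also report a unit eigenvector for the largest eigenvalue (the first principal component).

Step 1 — characteristic polynomial p(λ) = det(λI - Sigma) = λ³ - tr·λ² + c_1·λ - det, where tr = trace, c_1 = sum of the principal 2×2 minors, det = det(Sigma):
  tr = 5 + 8 + 4 = 17,
  c_1 = (5·8 - (1)²) + (5·4 - (1)²) + (8·4 - (2)²) = 39 + 19 + 28 = 86,
  det = 5·(8·4 - (2)²) - (1)·((1)·4 - (2)·(1)) + (1)·((1)·(2) - 8·(1)) = 5·(28) - (1)·(2) + (1)·(-6) = 132.
  So p(λ) = λ³ - 17λ² + 86λ - 132.
Step 2 — look for an integer root (rational root theorem: any rational root is an integer divisor of 132). Testing λ = 3:
  p(3) = 27 - 153 + 258 - 132 = 0  ✓
  Dividing out (λ - 3): p(λ) = (λ - 3)(λ² - 14λ + 44).
Step 3 — remaining eigenvalues from the quadratic λ² - 14λ + 44 = 0:
  Δ = 14² - 4·44 = 196 - 176 = 20,  λ = (14 ± √20)/2 = (14 ± 4.4721)/2 ≈ 9.2361 or 4.7639.
  Sorted: λ_1 = 9.2361,  λ_2 = 4.7639,  λ_3 = 3  (check: sum = 17 = tr ✓).

Step 4 — unit eigenvector for λ_1 ≈ 9.2361: v spans the null space of (Sigma - λ_1 I), whose rows are
  r_1 = (-4.2361, 1, 1),  r_2 = (1, -1.2361, 2),  r_3 = (1, 2, -5.2361).
  v is orthogonal to every row, so take v ∝ r_1 × r_2 = ((1)·(2) - (1)·(-1.2361), (1)·(1) - (-4.2361)·(2), (-4.2361)·(-1.2361) - (1)·(1)) ≈ (3.2361, 9.4721, 4.2361).
  Let u = (3.2361, 9.4721, 4.2361).
  ||u|| = √((3.2361)² + (9.4721)² + (4.2361)²) = √(118.1378) ≈ 10.8691,  v_1 = u/||u|| ≈ (0.2977, 0.8715, 0.3897) (||v_1|| = 1).

λ_1 = 9.2361,  λ_2 = 4.7639,  λ_3 = 3;  v_1 ≈ (0.2977, 0.8715, 0.3897)


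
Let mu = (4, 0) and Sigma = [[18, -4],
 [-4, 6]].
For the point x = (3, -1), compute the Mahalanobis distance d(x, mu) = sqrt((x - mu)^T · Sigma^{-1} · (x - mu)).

Step 1 — centre the observation: (x - mu) = (-1, -1).

Step 2 — invert Sigma. det(Sigma) = 18·6 - (-4)² = 92.
  Sigma^{-1} = (1/det) · [[d, -b], [-b, a]] = [[0.0652, 0.0435],
 [0.0435, 0.1957]].

Step 3 — form the quadratic (x - mu)^T · Sigma^{-1} · (x - mu):
  Sigma^{-1} · (x - mu) = (-0.1087, -0.2391).
  (x - mu)^T · [Sigma^{-1} · (x - mu)] = (-1)·(-0.1087) + (-1)·(-0.2391) = 0.3478.

Step 4 — take square root: d = √(0.3478) ≈ 0.5898.

d(x, mu) = √(0.3478) ≈ 0.5898


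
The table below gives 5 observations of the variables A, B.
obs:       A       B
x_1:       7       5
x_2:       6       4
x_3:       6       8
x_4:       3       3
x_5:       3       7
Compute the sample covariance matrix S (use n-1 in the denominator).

Step 1 — column means:
  mean(A) = (7 + 6 + 6 + 3 + 3) / 5 = 25/5 = 5
  mean(B) = (5 + 4 + 8 + 3 + 7) / 5 = 27/5 = 5.4

Step 2 — sample covariance S[i,j] = (1/(n-1)) · Σ_k (x_{k,i} - mean_i) · (x_{k,j} - mean_j), with n-1 = 4.
  S[A,A] = ((2)·(2) + (1)·(1) + (1)·(1) + (-2)·(-2) + (-2)·(-2)) / 4 = 14/4 = 3.5
  S[A,B] = ((2)·(-0.4) + (1)·(-1.4) + (1)·(2.6) + (-2)·(-2.4) + (-2)·(1.6)) / 4 = 2/4 = 0.5
  S[B,B] = ((-0.4)·(-0.4) + (-1.4)·(-1.4) + (2.6)·(2.6) + (-2.4)·(-2.4) + (1.6)·(1.6)) / 4 = 17.2/4 = 4.3

S is symmetric (S[j,i] = S[i,j]). Assembling:

S = [[3.5, 0.5],
 [0.5, 4.3]]


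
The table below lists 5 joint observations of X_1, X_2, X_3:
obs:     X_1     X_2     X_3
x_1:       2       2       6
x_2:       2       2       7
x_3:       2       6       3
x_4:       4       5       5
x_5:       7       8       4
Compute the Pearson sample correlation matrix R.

Step 1 — column means:
  mean(X_1) = (2 + 2 + 2 + 4 + 7) / 5 = 17/5 = 3.4
  mean(X_2) = (2 + 2 + 6 + 5 + 8) / 5 = 23/5 = 4.6
  mean(X_3) = (6 + 7 + 3 + 5 + 4) / 5 = 25/5 = 5

Step 2 — sample variances and covariances s[i,j] = (1/(n-1)) · Σ_k (x_{k,i} - mean_i) · (x_{k,j} - mean_j), with n-1 = 4:
  s[X_1,X_1] = ((-1.4)·(-1.4) + (-1.4)·(-1.4) + (-1.4)·(-1.4) + (0.6)·(0.6) + (3.6)·(3.6)) / 4 = 19.2/4 = 4.8
  s[X_1,X_2] = ((-1.4)·(-2.6) + (-1.4)·(-2.6) + (-1.4)·(1.4) + (0.6)·(0.4) + (3.6)·(3.4)) / 4 = 17.8/4 = 4.45
  s[X_1,X_3] = ((-1.4)·(1) + (-1.4)·(2) + (-1.4)·(-2) + (0.6)·(0) + (3.6)·(-1)) / 4 = -5/4 = -1.25
  s[X_2,X_2] = ((-2.6)·(-2.6) + (-2.6)·(-2.6) + (1.4)·(1.4) + (0.4)·(0.4) + (3.4)·(3.4)) / 4 = 27.2/4 = 6.8
  s[X_2,X_3] = ((-2.6)·(1) + (-2.6)·(2) + (1.4)·(-2) + (0.4)·(0) + (3.4)·(-1)) / 4 = -14/4 = -3.5
  s[X_3,X_3] = ((1)·(1) + (2)·(2) + (-2)·(-2) + (0)·(0) + (-1)·(-1)) / 4 = 10/4 = 2.5
  Sample standard deviations s_i = √(s[i,i]):
  s(X_1) = √(4.8) = 2.1909
  s(X_2) = √(6.8) = 2.6077
  s(X_3) = √(2.5) = 1.5811

Step 3 — r_{ij} = s_{ij} / (s_i · s_j):
  r[X_1,X_1] = 1 (diagonal).
  r[X_1,X_2] = 4.45 / (2.1909 · 2.6077) = 4.45 / 5.7131 = 0.7789
  r[X_1,X_3] = -1.25 / (2.1909 · 1.5811) = -1.25 / 3.4641 = -0.3608
  r[X_2,X_2] = 1 (diagonal).
  r[X_2,X_3] = -3.5 / (2.6077 · 1.5811) = -3.5 / 4.1231 = -0.8489
  r[X_3,X_3] = 1 (diagonal).

R is symmetric with unit diagonal. Assembling:

R = [[1, 0.7789, -0.3608],
 [0.7789, 1, -0.8489],
 [-0.3608, -0.8489, 1]]


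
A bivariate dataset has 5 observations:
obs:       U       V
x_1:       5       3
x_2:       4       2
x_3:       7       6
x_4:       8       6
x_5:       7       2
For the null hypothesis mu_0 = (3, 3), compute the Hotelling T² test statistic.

Step 1 — sample mean vector:
  mean(U) = (5 + 4 + 7 + 8 + 7) / 5 = 31/5 = 6.2
  mean(V) = (3 + 2 + 6 + 6 + 2) / 5 = 19/5 = 3.8
  x̄ = (6.2, 3.8),  deviation x̄ - mu_0 = (6.2, 3.8) - (3, 3) = (3.2, 0.8).

Step 2 — sample covariance matrix, S[i,j] = (1/(n-1)) · Σ_k (x_{k,i} - mean_i) · (x_{k,j} - mean_j), divisor n-1 = 4:
  S[U,U] = ((-1.2)·(-1.2) + (-2.2)·(-2.2) + (0.8)·(0.8) + (1.8)·(1.8) + (0.8)·(0.8)) / 4 = 10.8/4 = 2.7
  S[U,V] = ((-1.2)·(-0.8) + (-2.2)·(-1.8) + (0.8)·(2.2) + (1.8)·(2.2) + (0.8)·(-1.8)) / 4 = 9.2/4 = 2.3
  S[V,V] = ((-0.8)·(-0.8) + (-1.8)·(-1.8) + (2.2)·(2.2) + (2.2)·(2.2) + (-1.8)·(-1.8)) / 4 = 16.8/4 = 4.2
  S = [[2.7, 2.3],
 [2.3, 4.2]].

Step 3 — invert S. det(S) = 2.7·4.2 - (2.3)² = 6.05.
  S^{-1} = (1/det) · [[d, -b], [-b, a]] = [[0.6942, -0.3802],
 [-0.3802, 0.4463]].

Step 4 — quadratic form (x̄ - mu_0)^T · S^{-1} · (x̄ - mu_0):
  S^{-1} · (x̄ - mu_0) = (1.9174, -0.8595),
  (x̄ - mu_0)^T · [...] = (3.2)·(1.9174) + (0.8)·(-0.8595) = 5.4479.

Step 5 — scale by n: T² = 5 · 5.4479 = 27.2397.

T² ≈ 27.2397


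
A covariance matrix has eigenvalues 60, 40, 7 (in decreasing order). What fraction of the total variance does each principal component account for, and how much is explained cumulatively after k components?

Step 1 — total variance = trace(Sigma) = Σ λ_i = 60 + 40 + 7 = 107.

Step 2 — fraction explained by component i = λ_i / Σ λ:
  PC1: 60/107 = 0.5607
  PC2: 40/107 = 0.3738
  PC3: 7/107 = 0.0654

Step 3 — cumulative fraction after k components = (λ_1 + ... + λ_k) / Σ λ:
  k = 1: 60/107 = 0.5607
  k = 2: (60 + 40)/107 = 100/107 = 0.9346
  k = 3: (60 + 40 + 7)/107 = 107/107 = 1

Summary (fraction, with percent):

explained: PC1 0.5607 (56.07%), PC2 0.3738 (37.38%), PC3 0.0654 (6.54%);  cumulative: 0.5607, 0.9346, 1


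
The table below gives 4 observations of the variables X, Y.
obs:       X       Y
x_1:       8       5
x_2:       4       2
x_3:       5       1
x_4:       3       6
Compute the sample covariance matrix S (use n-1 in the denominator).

Step 1 — column means:
  mean(X) = (8 + 4 + 5 + 3) / 4 = 20/4 = 5
  mean(Y) = (5 + 2 + 1 + 6) / 4 = 14/4 = 3.5

Step 2 — sample covariance S[i,j] = (1/(n-1)) · Σ_k (x_{k,i} - mean_i) · (x_{k,j} - mean_j), with n-1 = 3.
  S[X,X] = ((3)·(3) + (-1)·(-1) + (0)·(0) + (-2)·(-2)) / 3 = 14/3 = 4.6667
  S[X,Y] = ((3)·(1.5) + (-1)·(-1.5) + (0)·(-2.5) + (-2)·(2.5)) / 3 = 1/3 = 0.3333
  S[Y,Y] = ((1.5)·(1.5) + (-1.5)·(-1.5) + (-2.5)·(-2.5) + (2.5)·(2.5)) / 3 = 17/3 = 5.6667

S is symmetric (S[j,i] = S[i,j]). Assembling:

S = [[4.6667, 0.3333],
 [0.3333, 5.6667]]


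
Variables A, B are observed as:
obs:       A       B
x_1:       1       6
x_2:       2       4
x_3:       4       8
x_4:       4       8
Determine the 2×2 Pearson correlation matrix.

Step 1 — column means:
  mean(A) = (1 + 2 + 4 + 4) / 4 = 11/4 = 2.75
  mean(B) = (6 + 4 + 8 + 8) / 4 = 26/4 = 6.5

Step 2 — sample variances and covariances s[i,j] = (1/(n-1)) · Σ_k (x_{k,i} - mean_i) · (x_{k,j} - mean_j), with n-1 = 3:
  s[A,A] = ((-1.75)·(-1.75) + (-0.75)·(-0.75) + (1.25)·(1.25) + (1.25)·(1.25)) / 3 = 6.75/3 = 2.25
  s[A,B] = ((-1.75)·(-0.5) + (-0.75)·(-2.5) + (1.25)·(1.5) + (1.25)·(1.5)) / 3 = 6.5/3 = 2.1667
  s[B,B] = ((-0.5)·(-0.5) + (-2.5)·(-2.5) + (1.5)·(1.5) + (1.5)·(1.5)) / 3 = 11/3 = 3.6667
  Sample standard deviations s_i = √(s[i,i]):
  s(A) = √(2.25) = 1.5
  s(B) = √(3.6667) = 1.9149

Step 3 — r_{ij} = s_{ij} / (s_i · s_j):
  r[A,A] = 1 (diagonal).
  r[A,B] = 2.1667 / (1.5 · 1.9149) = 2.1667 / 2.8723 = 0.7543
  r[B,B] = 1 (diagonal).

R is symmetric with unit diagonal. Assembling:

R = [[1, 0.7543],
 [0.7543, 1]]


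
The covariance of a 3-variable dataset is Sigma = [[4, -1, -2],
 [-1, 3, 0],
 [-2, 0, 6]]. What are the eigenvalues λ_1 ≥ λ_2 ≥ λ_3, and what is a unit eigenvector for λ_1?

Step 1 — characteristic polynomial p(λ) = det(λI - Sigma) = λ³ - tr·λ² + c_1·λ - det, where tr = trace, c_1 = sum of the principal 2×2 minors, det = det(Sigma):
  tr = 4 + 3 + 6 = 13,
  c_1 = (4·3 - (-1)²) + (4·6 - (-2)²) + (3·6 - (0)²) = 11 + 20 + 18 = 49,
  det = 4·(3·6 - (0)²) - (-1)·((-1)·6 - (0)·(-2)) + (-2)·((-1)·(0) - 3·(-2)) = 4·(18) - (-1)·(-6) + (-2)·(6) = 54.
  So p(λ) = λ³ - 13λ² + 49λ - 54.
Step 2 — look for an integer root (rational root theorem: any rational root is an integer divisor of 54). Testing λ = 2:
  p(2) = 8 - 52 + 98 - 54 = 0  ✓
  Dividing out (λ - 2): p(λ) = (λ - 2)(λ² - 11λ + 27).
Step 3 — remaining eigenvalues from the quadratic λ² - 11λ + 27 = 0:
  Δ = 11² - 4·27 = 121 - 108 = 13,  λ = (11 ± √13)/2 = (11 ± 3.6056)/2 ≈ 7.3028 or 3.6972.
  Sorted: λ_1 = 7.3028,  λ_2 = 3.6972,  λ_3 = 2  (check: sum = 13 = tr ✓).

Step 4 — unit eigenvector for λ_1 ≈ 7.3028: v spans the null space of (Sigma - λ_1 I), whose rows are
  r_1 = (-3.3028, -1, -2),  r_2 = (-1, -4.3028, 0),  r_3 = (-2, 0, -1.3028).
  v is orthogonal to every row, so take v ∝ r_1 × r_2 = ((-1)·(0) - (-2)·(-4.3028), (-2)·(-1) - (-3.3028)·(0), (-3.3028)·(-4.3028) - (-1)·(-1)) ≈ (-8.6056, 2, 13.2111).
  Rescale (multiply by -1 so the first nonzero entry is positive): u = (8.6056, -2, -13.2111).
  ||u|| = √((8.6056)² + (-2)² + (-13.2111)²) = √(252.5887) ≈ 15.893,  v_1 = u/||u|| ≈ (0.5415, -0.1258, -0.8313) (||v_1|| = 1).

λ_1 = 7.3028,  λ_2 = 3.6972,  λ_3 = 2;  v_1 ≈ (0.5415, -0.1258, -0.8313)


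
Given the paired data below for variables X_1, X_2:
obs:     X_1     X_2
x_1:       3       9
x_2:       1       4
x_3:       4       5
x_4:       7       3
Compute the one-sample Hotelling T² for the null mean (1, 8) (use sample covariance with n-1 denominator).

Step 1 — sample mean vector:
  mean(X_1) = (3 + 1 + 4 + 7) / 4 = 15/4 = 3.75
  mean(X_2) = (9 + 4 + 5 + 3) / 4 = 21/4 = 5.25
  x̄ = (3.75, 5.25),  deviation x̄ - mu_0 = (3.75, 5.25) - (1, 8) = (2.75, -2.75).

Step 2 — sample covariance matrix, S[i,j] = (1/(n-1)) · Σ_k (x_{k,i} - mean_i) · (x_{k,j} - mean_j), divisor n-1 = 3:
  S[X_1,X_1] = ((-0.75)·(-0.75) + (-2.75)·(-2.75) + (0.25)·(0.25) + (3.25)·(3.25)) / 3 = 18.75/3 = 6.25
  S[X_1,X_2] = ((-0.75)·(3.75) + (-2.75)·(-1.25) + (0.25)·(-0.25) + (3.25)·(-2.25)) / 3 = -6.75/3 = -2.25
  S[X_2,X_2] = ((3.75)·(3.75) + (-1.25)·(-1.25) + (-0.25)·(-0.25) + (-2.25)·(-2.25)) / 3 = 20.75/3 = 6.9167
  S = [[6.25, -2.25],
 [-2.25, 6.9167]].

Step 3 — invert S. det(S) = 6.25·6.9167 - (-2.25)² = 38.1667.
  S^{-1} = (1/det) · [[d, -b], [-b, a]] = [[0.1812, 0.059],
 [0.059, 0.1638]].

Step 4 — quadratic form (x̄ - mu_0)^T · S^{-1} · (x̄ - mu_0):
  S^{-1} · (x̄ - mu_0) = (0.3362, -0.2882),
  (x̄ - mu_0)^T · [...] = (2.75)·(0.3362) + (-2.75)·(-0.2882) = 1.7172.

Step 5 — scale by n: T² = 4 · 1.7172 = 6.869.

T² ≈ 6.869
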